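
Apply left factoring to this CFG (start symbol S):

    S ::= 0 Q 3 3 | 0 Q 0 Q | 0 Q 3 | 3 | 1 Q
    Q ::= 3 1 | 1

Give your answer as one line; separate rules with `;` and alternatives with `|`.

S ::= 3 | 1 Q | 0 Q S'; Q ::= 3 1 | 1; S' ::= 0 Q | 3 S''; S'' ::= 3 | eps

S has alternatives sharing prefix '0 Q': factor to S → 0 Q S' with S' → 3 3 | 0 Q | 3.
S' has alternatives sharing prefix '3': factor to S' → 3 S'' with S'' → 3 | ε.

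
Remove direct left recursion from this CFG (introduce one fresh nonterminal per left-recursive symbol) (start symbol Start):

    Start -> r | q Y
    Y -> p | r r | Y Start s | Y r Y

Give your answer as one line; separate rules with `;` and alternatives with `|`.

Directly left-recursive nonterminal: Y.
For Y: α = {Start s, r Y}, β = {p, r r}. Rewrite as Y → β Y1 and Y1 → α Y1 | ε.

Start -> r | q Y; Y -> p Y1 | r r Y1; Y1 -> Start s Y1 | r Y Y1 | ε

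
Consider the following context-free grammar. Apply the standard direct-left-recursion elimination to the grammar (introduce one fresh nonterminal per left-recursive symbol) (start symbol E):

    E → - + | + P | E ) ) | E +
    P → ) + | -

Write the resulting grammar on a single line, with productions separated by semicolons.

E is directly left-recursive.
For E: α = {) ), +}, β = {- +, + P}. Rewrite as E → β E' and E' → α E' | ε.

E → - + E' | + P E'; P → ) + | -; E' → ) ) E' | + E' | ε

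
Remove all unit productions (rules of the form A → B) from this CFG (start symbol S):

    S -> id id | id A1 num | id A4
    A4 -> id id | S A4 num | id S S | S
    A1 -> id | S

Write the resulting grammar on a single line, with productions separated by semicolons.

Unit pairs: A1 ⇒* {S}; A4 ⇒* {S}.
For each unit pair (A, B), copy every non-unit production of B to A, then drop all unit productions.

S -> id id | id A1 num | id A4; A4 -> id id | S A4 num | id S S | id A1 num | id A4; A1 -> id | id id | id A1 num | id A4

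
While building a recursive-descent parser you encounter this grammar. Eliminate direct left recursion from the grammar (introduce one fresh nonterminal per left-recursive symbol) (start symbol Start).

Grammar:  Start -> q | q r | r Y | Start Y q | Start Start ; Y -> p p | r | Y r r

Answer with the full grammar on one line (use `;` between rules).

Left recursion appears on Start, Y.
For Start: α = {Y q, Start}, β = {q, q r, r Y}. Rewrite as Start → β Start1 and Start1 → α Start1 | ε.
For Y: α = {r r}, β = {p p, r}. Rewrite as Y → β Y1 and Y1 → α Y1 | ε.

Start -> q Start1 | q r Start1 | r Y Start1; Y -> p p Y1 | r Y1; Start1 -> Y q Start1 | Start Start1 | ε; Y1 -> r r Y1 | ε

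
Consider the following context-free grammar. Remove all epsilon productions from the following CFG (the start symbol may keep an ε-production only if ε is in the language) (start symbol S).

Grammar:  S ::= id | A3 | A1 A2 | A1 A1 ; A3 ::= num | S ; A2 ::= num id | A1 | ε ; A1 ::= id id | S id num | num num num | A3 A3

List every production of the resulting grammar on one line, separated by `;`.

The nullable symbols are {A2}.
ε ∉ L(G), so no ε-production is kept.
Expand every rule over subsets of its nullable positions: S → A1 A2 gives A1 A2 | A1.

S ::= id | A3 | A1 A2 | A1 | A1 A1; A3 ::= num | S; A2 ::= num id | A1; A1 ::= id id | S id num | num num num | A3 A3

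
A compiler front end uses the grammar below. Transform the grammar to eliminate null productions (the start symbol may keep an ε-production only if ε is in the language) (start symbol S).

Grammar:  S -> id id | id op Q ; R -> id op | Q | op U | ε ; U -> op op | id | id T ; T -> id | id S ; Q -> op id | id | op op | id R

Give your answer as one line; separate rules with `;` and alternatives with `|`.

The nullable symbols are {R}.
ε ∉ L(G), so no ε-production is kept.

S -> id id | id op Q; R -> id op | Q | op U; U -> op op | id | id T; T -> id | id S; Q -> op id | id | op op | id R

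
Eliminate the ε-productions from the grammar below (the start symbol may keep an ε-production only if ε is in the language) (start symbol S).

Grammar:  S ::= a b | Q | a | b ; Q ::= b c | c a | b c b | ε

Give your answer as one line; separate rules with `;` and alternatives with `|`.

The nullable symbols are {Q, S}.
ε ∈ L(G) since S is nullable, so keep S → ε.

S ::= a b | Q | a | b | ε; Q ::= b c | c a | b c b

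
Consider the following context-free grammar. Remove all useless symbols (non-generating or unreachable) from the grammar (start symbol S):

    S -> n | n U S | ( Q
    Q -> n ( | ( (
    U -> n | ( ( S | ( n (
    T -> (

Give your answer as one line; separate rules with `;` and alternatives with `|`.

Generating nonterminals: {Q, S, T, U}.
Reachable from S after that: {Q, S, U}.
Removed useless symbols: {T} and every production mentioning them.

S -> n | n U S | ( Q; Q -> n ( | ( (; U -> n | ( ( S | ( n (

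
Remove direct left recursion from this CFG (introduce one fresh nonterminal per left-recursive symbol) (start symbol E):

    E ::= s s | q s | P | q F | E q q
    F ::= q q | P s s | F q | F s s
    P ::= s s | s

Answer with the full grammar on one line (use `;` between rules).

E ::= s s E' | q s E' | P E' | q F E'; F ::= q q F' | P s s F'; P ::= s s | s; E' ::= q q E' | ε; F' ::= q F' | s s F' | ε

Directly left-recursive nonterminals: E, F.
For E: α = {q q}, β = {s s, q s, P, q F}. Rewrite as E → β E' and E' → α E' | ε.
For F: α = {q, s s}, β = {q q, P s s}. Rewrite as F → β F' and F' → α F' | ε.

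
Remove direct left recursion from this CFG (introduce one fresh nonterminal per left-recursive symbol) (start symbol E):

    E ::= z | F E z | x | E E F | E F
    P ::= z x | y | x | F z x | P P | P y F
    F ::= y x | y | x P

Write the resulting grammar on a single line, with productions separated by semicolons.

Left recursion appears on E, P.
For E: α = {E F, F}, β = {z, F E z, x}. Rewrite as E → β E' and E' → α E' | ε.
For P: α = {P, y F}, β = {z x, y, x, F z x}. Rewrite as P → β P' and P' → α P' | ε.

E ::= z E' | F E z E' | x E'; P ::= z x P' | y P' | x P' | F z x P'; F ::= y x | y | x P; E' ::= E F E' | F E' | ε; P' ::= P P' | y F P' | ε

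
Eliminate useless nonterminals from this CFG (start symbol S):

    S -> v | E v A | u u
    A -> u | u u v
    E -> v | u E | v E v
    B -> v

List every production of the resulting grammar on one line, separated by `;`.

Generating nonterminals: {A, B, E, S}.
Reachable from S after that: {A, E, S}.
Removed useless symbols: {B} and every production mentioning them.

S -> v | E v A | u u; A -> u | u u v; E -> v | u E | v E v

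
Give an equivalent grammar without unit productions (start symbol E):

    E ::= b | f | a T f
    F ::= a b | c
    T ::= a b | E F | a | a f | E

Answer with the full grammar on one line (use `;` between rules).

Unit pairs: T ⇒* {E}.
Replace each nonterminal's rules with the union of the non-unit rules of every nonterminal it unit-derives.

E ::= b | f | a T f; F ::= a b | c; T ::= b | f | a T f | a b | E F | a | a f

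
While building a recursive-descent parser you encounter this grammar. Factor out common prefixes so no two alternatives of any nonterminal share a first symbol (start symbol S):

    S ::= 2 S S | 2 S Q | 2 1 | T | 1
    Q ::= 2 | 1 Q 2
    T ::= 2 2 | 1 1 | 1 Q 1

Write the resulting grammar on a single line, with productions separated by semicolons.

S has alternatives sharing prefix '2': factor to S → 2 S' with S' → S S | S Q | 1.
T has alternatives sharing prefix '1': factor to T → 1 T' with T' → 1 | Q 1.
S' has alternatives sharing prefix 'S': factor to S' → S S'' with S'' → S | Q.

S ::= T | 1 | 2 S'; Q ::= 2 | 1 Q 2; T ::= 2 2 | 1 T'; S' ::= 1 | S S''; T' ::= 1 | Q 1; S'' ::= S | Q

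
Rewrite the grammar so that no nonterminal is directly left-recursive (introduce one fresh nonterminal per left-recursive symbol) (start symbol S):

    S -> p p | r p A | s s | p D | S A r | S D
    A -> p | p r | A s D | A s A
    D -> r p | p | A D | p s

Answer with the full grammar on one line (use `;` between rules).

Directly left-recursive nonterminals: S, A.
For S: α = {A r, D}, β = {p p, r p A, s s, p D}. Rewrite as S → β S' and S' → α S' | ε.
For A: α = {s D, s A}, β = {p, p r}. Rewrite as A → β A' and A' → α A' | ε.

S -> p p S' | r p A S' | s s S' | p D S'; A -> p A' | p r A'; D -> r p | p | A D | p s; S' -> A r S' | D S' | ε; A' -> s D A' | s A A' | ε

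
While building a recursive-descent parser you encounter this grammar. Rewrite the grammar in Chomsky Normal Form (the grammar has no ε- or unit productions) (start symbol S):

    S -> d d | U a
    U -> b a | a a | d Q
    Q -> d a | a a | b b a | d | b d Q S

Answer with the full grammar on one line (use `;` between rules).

Introduce a nonterminal for each terminal appearing in a rule of length ≥ 2: X1 → d, X2 → a, X3 → b.
Binarize each right-hand side of length ≥ 3 by chaining fresh nonterminals (Y1, Y2, …): affected rules were Q → X3 X3 X2; Q → X3 X1 Q S.

S -> X1 X1 | U X2; U -> X3 X2 | X2 X2 | X1 Q; Q -> X1 X2 | X2 X2 | X3 Y1 | d | X3 Y2; X1 -> d; X2 -> a; X3 -> b; Y1 -> X3 X2; Y2 -> X1 Y3; Y3 -> Q S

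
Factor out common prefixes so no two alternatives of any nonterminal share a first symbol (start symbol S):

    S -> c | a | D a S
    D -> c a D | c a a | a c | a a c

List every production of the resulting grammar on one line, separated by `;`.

S -> c | a | D a S; D -> c a D' | a D''; D' -> D | a; D'' -> c | a c

D has alternatives sharing prefix 'c a': factor to D → c a D' with D' → D | a.
D has alternatives sharing prefix 'a': factor to D → a D'' with D'' → c | a c.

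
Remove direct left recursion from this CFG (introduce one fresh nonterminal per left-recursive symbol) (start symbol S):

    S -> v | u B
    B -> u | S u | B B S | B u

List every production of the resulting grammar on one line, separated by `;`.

Left recursion appears on B.
For B: α = {B S, u}, β = {u, S u}. Rewrite as B → β B' and B' → α B' | ε.

S -> v | u B; B -> u B' | S u B'; B' -> B S B' | u B' | ε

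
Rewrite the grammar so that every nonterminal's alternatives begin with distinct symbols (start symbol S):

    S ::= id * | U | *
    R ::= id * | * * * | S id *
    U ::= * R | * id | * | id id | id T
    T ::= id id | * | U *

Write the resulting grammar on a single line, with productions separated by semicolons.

S ::= id * | U | *; R ::= id * | * * * | S id *; U ::= * U' | id U''; T ::= id id | * | U *; U' ::= R | id | eps; U'' ::= id | T

U has alternatives sharing prefix '*': factor to U → * U' with U' → R | id | ε.
U has alternatives sharing prefix 'id': factor to U → id U'' with U'' → id | T.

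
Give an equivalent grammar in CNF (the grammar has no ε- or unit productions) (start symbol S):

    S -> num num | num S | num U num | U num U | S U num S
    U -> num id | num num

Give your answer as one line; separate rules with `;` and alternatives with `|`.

Introduce a nonterminal for each terminal appearing in a rule of length ≥ 2: X1 → num, X2 → id.
Binarize each right-hand side of length ≥ 3 by chaining fresh nonterminals (Y1, Y2, …): affected rules were S → X1 U X1; S → U X1 U; S → S U X1 S.

S -> X1 X1 | X1 S | X1 Y1 | U Y2 | S Y3; U -> X1 X2 | X1 X1; X1 -> num; X2 -> id; Y1 -> U X1; Y2 -> X1 U; Y3 -> U Y4; Y4 -> X1 S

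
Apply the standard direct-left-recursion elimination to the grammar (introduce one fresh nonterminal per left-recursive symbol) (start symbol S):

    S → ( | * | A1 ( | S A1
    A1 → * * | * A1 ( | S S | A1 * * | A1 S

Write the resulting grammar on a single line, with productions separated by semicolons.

Directly left-recursive nonterminals: S, A1.
For S: α = {A1}, β = {(, *, A1 (}. Rewrite as S → β S' and S' → α S' | ε.
For A1: α = {* *, S}, β = {* *, * A1 (, S S}. Rewrite as A1 → β A1' and A1' → α A1' | ε.

S → ( S' | * S' | A1 ( S'; A1 → * * A1' | * A1 ( A1' | S S A1'; S' → A1 S' | ε; A1' → * * A1' | S A1' | ε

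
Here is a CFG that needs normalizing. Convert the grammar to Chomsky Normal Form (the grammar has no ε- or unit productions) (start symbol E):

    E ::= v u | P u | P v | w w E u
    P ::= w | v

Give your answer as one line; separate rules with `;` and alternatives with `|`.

E ::= X1 X2 | P X2 | P X1 | X3 Y1; P ::= w | v; X1 ::= v; X2 ::= u; X3 ::= w; Y1 ::= X3 Y2; Y2 ::= E X2

Introduce a nonterminal for each terminal appearing in a rule of length ≥ 2: X1 → v, X2 → u, X3 → w.
Binarize each right-hand side of length ≥ 3 by chaining fresh nonterminals (Y1, Y2, …): affected rules were E → X3 X3 E X2.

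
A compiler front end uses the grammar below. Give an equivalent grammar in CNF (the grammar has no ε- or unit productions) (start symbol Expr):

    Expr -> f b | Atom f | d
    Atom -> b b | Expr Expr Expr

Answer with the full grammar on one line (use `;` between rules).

Expr -> X1 X2 | Atom X1 | d; Atom -> X2 X2 | Expr Y1; X1 -> f; X2 -> b; Y1 -> Expr Expr

Introduce a nonterminal for each terminal appearing in a rule of length ≥ 2: X1 → f, X2 → b.
Binarize each right-hand side of length ≥ 3 by chaining fresh nonterminals (Y1, Y2, …): affected rules were Atom → Expr Expr Expr.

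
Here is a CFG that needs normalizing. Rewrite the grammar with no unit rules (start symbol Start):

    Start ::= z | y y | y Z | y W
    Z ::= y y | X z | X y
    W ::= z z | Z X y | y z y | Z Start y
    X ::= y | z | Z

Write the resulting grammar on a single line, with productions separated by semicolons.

Unit pairs: X ⇒* {Z}.
Replace each nonterminal's rules with the union of the non-unit rules of every nonterminal it unit-derives.

Start ::= z | y y | y Z | y W; Z ::= y y | X z | X y; W ::= z z | Z X y | y z y | Z Start y; X ::= y y | X z | X y | y | z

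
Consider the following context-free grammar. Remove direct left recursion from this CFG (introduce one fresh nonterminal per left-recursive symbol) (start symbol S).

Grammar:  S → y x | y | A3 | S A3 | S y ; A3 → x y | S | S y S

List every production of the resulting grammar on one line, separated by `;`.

S is directly left-recursive.
For S: α = {A3, y}, β = {y x, y, A3}. Rewrite as S → β S' and S' → α S' | ε.

S → y x S' | y S' | A3 S'; A3 → x y | S | S y S; S' → A3 S' | y S' | ε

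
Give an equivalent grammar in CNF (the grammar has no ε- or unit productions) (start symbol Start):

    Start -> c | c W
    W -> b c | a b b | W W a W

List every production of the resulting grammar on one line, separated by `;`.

Start -> c | X1 W; W -> X2 X1 | X3 Y1 | W Y2; X1 -> c; X2 -> b; X3 -> a; Y1 -> X2 X2; Y2 -> W Y3; Y3 -> X3 W

Introduce a nonterminal for each terminal appearing in a rule of length ≥ 2: X1 → c, X2 → b, X3 → a.
Binarize each right-hand side of length ≥ 3 by chaining fresh nonterminals (Y1, Y2, …): affected rules were W → X3 X2 X2; W → W W X3 W.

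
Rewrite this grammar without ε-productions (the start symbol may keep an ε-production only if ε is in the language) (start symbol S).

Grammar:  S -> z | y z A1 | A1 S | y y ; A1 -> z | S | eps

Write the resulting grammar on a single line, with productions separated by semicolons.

Nullable nonterminals: {A1}.
ε ∉ L(G), so no ε-production is kept.
For each production, add variants omitting each subset of nullable occurrences: S → y z A1 gives y z A1 | y z.

S -> z | y z A1 | y z | A1 S | y y; A1 -> z | S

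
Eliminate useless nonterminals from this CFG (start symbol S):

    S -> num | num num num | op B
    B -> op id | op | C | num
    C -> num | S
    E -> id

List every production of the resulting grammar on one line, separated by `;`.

S -> num | num num num | op B; B -> op id | op | C | num; C -> num | S

Generating nonterminals: {B, C, E, S}.
Reachable from S after that: {B, C, S}.
Removed useless symbols: {E} and every production mentioning them.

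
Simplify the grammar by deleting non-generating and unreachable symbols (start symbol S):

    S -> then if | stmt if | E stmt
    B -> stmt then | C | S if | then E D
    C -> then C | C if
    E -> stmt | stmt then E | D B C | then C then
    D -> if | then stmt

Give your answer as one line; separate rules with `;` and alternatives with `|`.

S -> then if | stmt if | E stmt; E -> stmt | stmt then E

Generating nonterminals: {B, D, E, S}.
Reachable from S after that: {E, S}.
Removed useless symbols: {B, C, D} and every production mentioning them.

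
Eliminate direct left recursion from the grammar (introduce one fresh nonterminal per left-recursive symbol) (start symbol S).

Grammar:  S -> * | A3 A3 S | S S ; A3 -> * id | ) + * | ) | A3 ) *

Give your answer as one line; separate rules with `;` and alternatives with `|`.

S -> * S' | A3 A3 S S'; A3 -> * id A3' | ) + * A3' | ) A3'; S' -> S S' | eps; A3' -> ) * A3' | eps

S, A3 are directly left-recursive.
For S: α = {S}, β = {*, A3 A3 S}. Rewrite as S → β S' and S' → α S' | ε.
For A3: α = {) *}, β = {* id, ) + *, )}. Rewrite as A3 → β A3' and A3' → α A3' | ε.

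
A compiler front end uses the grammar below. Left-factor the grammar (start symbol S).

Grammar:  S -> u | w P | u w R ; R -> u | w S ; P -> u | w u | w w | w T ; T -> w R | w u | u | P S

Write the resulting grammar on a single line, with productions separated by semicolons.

S -> w P | u S'; R -> u | w S; P -> u | w P'; T -> u | P S | w T'; S' -> ε | w R; P' -> u | w | T; T' -> R | u

S has alternatives sharing prefix 'u': factor to S → u S' with S' → ε | w R.
P has alternatives sharing prefix 'w': factor to P → w P' with P' → u | w | T.
T has alternatives sharing prefix 'w': factor to T → w T' with T' → R | u.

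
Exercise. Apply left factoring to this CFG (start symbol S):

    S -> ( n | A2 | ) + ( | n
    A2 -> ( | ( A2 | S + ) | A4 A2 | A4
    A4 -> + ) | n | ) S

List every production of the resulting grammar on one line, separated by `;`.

S -> ( n | A2 | ) + ( | n; A2 -> S + ) | ( A2' | A4 A2''; A4 -> + ) | n | ) S; A2' -> ε | A2; A2'' -> A2 | ε

A2 has alternatives sharing prefix '(': factor to A2 → ( A2' with A2' → ε | A2.
A2 has alternatives sharing prefix 'A4': factor to A2 → A4 A2'' with A2'' → A2 | ε.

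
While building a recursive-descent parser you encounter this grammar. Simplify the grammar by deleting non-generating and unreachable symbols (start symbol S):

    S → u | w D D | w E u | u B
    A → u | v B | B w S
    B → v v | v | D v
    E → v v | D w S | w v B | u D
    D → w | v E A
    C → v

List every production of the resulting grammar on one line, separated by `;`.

S → u | w D D | w E u | u B; A → u | v B | B w S; B → v v | v | D v; E → v v | D w S | w v B | u D; D → w | v E A

Generating nonterminals: {A, B, C, D, E, S}.
Reachable from S after that: {A, B, D, E, S}.
Removed useless symbols: {C} and every production mentioning them.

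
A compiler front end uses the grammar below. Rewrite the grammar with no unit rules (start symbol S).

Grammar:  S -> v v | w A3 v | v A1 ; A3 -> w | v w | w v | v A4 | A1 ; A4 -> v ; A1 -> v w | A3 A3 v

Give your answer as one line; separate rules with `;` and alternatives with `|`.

S -> v v | w A3 v | v A1; A3 -> v w | A3 A3 v | w | w v | v A4; A4 -> v; A1 -> v w | A3 A3 v

Unit pairs: A3 ⇒* {A1}.
Replace each nonterminal's rules with the union of the non-unit rules of every nonterminal it unit-derives.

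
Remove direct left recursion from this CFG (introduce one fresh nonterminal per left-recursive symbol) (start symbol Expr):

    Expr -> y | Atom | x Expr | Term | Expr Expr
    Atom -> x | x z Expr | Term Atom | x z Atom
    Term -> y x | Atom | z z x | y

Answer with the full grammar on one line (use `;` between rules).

Expr -> y Expr1 | Atom Expr1 | x Expr Expr1 | Term Expr1; Atom -> x | x z Expr | Term Atom | x z Atom; Term -> y x | Atom | z z x | y; Expr1 -> Expr Expr1 | ε

Directly left-recursive nonterminal: Expr.
For Expr: α = {Expr}, β = {y, Atom, x Expr, Term}. Rewrite as Expr → β Expr1 and Expr1 → α Expr1 | ε.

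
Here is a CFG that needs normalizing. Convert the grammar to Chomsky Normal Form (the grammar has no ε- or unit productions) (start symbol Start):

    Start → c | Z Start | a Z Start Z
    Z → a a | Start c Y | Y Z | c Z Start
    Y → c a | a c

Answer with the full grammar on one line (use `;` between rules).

Start → c | Z Start | X1 Y1; Z → X1 X1 | Start Y3 | Y Z | X2 Y4; Y → X2 X1 | X1 X2; X1 → a; X2 → c; Y1 → Z Y2; Y2 → Start Z; Y3 → X2 Y; Y4 → Z Start

Introduce a nonterminal for each terminal appearing in a rule of length ≥ 2: X1 → a, X2 → c.
Binarize each right-hand side of length ≥ 3 by chaining fresh nonterminals (Y1, Y2, …): affected rules were Start → X1 Z Start Z; Z → Start X2 Y; Z → X2 Z Start.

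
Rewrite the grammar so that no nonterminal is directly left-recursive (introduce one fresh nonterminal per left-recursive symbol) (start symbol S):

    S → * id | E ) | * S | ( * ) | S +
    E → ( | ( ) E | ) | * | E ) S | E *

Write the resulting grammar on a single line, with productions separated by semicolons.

Left recursion appears on S, E.
For S: α = {+}, β = {* id, E ), * S, ( * )}. Rewrite as S → β S' and S' → α S' | ε.
For E: α = {) S, *}, β = {(, ( ) E, ), *}. Rewrite as E → β E' and E' → α E' | ε.

S → * id S' | E ) S' | * S S' | ( * ) S'; E → ( E' | ( ) E E' | ) E' | * E'; S' → + S' | ε; E' → ) S E' | * E' | ε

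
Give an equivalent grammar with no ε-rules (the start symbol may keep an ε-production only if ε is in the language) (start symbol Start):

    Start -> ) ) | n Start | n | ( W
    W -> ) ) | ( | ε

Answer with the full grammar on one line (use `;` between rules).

Start -> ) ) | n Start | n | ( W | (; W -> ) ) | (

The nullable symbols are {W}.
ε ∉ L(G), so no ε-production is kept.
For each production, add variants omitting each subset of nullable occurrences: Start → ( W gives ( W | (.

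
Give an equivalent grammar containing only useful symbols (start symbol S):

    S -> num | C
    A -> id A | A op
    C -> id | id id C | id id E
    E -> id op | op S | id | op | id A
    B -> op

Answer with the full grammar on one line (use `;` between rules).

S -> num | C; C -> id | id id C | id id E; E -> id op | op S | id | op

Generating nonterminals: {B, C, E, S}.
Reachable from S after that: {C, E, S}.
Removed useless symbols: {A, B} and every production mentioning them.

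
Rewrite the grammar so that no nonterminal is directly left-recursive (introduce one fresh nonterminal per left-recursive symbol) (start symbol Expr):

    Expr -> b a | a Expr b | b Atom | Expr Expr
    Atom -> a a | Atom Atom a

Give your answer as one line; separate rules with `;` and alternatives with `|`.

Expr, Atom are directly left-recursive.
For Expr: α = {Expr}, β = {b a, a Expr b, b Atom}. Rewrite as Expr → β Expr1 and Expr1 → α Expr1 | ε.
For Atom: α = {Atom a}, β = {a a}. Rewrite as Atom → β Atom1 and Atom1 → α Atom1 | ε.

Expr -> b a Expr1 | a Expr b Expr1 | b Atom Expr1; Atom -> a a Atom1; Expr1 -> Expr Expr1 | eps; Atom1 -> Atom a Atom1 | eps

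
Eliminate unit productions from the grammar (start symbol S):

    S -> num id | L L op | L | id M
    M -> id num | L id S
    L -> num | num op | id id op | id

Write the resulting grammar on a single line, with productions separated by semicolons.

Unit pairs: S ⇒* {L}.
For every A with A ⇒* B via unit rules, add B's non-unit alternatives to A; then delete every rule of the form X → Y.

S -> num | num op | id id op | id | num id | L L op | id M; M -> id num | L id S; L -> num | num op | id id op | id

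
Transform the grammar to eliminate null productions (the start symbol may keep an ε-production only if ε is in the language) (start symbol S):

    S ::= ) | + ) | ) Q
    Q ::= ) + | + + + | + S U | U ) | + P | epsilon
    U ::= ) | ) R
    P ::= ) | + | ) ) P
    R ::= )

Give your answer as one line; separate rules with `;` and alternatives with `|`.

S ::= ) | + ) | ) Q; Q ::= ) + | + + + | + S U | U ) | + P; U ::= ) | ) R; P ::= ) | + | ) ) P; R ::= )

Nullable nonterminals: {Q}.
ε ∉ L(G), so no ε-production is kept.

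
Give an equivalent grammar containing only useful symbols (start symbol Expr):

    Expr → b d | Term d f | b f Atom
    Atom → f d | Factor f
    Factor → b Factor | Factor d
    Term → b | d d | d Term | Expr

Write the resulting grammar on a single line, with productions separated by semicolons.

Expr → b d | Term d f | b f Atom; Atom → f d; Term → b | d d | d Term | Expr

Generating nonterminals: {Atom, Expr, Term}.
Reachable from Expr after that: {Atom, Expr, Term}.
Removed useless symbols: {Factor} and every production mentioning them.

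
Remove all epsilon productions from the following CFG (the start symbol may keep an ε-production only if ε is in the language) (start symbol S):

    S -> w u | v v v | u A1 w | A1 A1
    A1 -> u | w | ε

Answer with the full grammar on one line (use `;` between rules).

S -> w u | v v v | u A1 w | u w | A1 A1 | A1 | ε; A1 -> u | w

Nullable set = {A1, S}.
ε ∈ L(G) since S is nullable, so keep S → ε.
Add the nullable-subset variants: S → u A1 w gives u A1 w | u w. S → A1 A1 gives A1 A1 | A1.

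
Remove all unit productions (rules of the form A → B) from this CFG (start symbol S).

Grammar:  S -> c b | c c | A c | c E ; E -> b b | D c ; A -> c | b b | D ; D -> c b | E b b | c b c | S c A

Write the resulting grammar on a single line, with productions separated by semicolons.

Unit pairs: A ⇒* {D}.
Replace each nonterminal's rules with the union of the non-unit rules of every nonterminal it unit-derives.

S -> c b | c c | A c | c E; E -> b b | D c; A -> c b | E b b | c b c | S c A | c | b b; D -> c b | E b b | c b c | S c A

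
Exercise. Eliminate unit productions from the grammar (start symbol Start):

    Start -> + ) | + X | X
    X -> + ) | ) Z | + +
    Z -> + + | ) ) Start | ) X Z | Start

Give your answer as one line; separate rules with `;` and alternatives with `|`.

Unit pairs: Start ⇒* {X}; Z ⇒* {Start, X}.
For every A with A ⇒* B via unit rules, add B's non-unit alternatives to A; then delete every rule of the form X → Y.

Start -> + ) | + X | ) Z | + +; X -> + ) | ) Z | + +; Z -> + + | ) ) Start | ) X Z | + ) | + X | ) Z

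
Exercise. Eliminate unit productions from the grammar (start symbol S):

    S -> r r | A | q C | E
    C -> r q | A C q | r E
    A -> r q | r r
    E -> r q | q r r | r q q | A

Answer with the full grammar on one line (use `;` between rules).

Unit pairs: E ⇒* {A}; S ⇒* {A, E}.
Replace each nonterminal's rules with the union of the non-unit rules of every nonterminal it unit-derives.

S -> r q | q r r | r q q | r r | q C; C -> r q | A C q | r E; A -> r q | r r; E -> r q | q r r | r q q | r r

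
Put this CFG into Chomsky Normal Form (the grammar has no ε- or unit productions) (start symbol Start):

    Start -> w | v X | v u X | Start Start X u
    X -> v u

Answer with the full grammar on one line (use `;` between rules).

Introduce a nonterminal for each terminal appearing in a rule of length ≥ 2: X1 → v, X2 → u.
Binarize each right-hand side of length ≥ 3 by chaining fresh nonterminals (Y1, Y2, …): affected rules were Start → X1 X2 X; Start → Start Start X X2.

Start -> w | X1 X | X1 Y1 | Start Y2; X -> X1 X2; X1 -> v; X2 -> u; Y1 -> X2 X; Y2 -> Start Y3; Y3 -> X X2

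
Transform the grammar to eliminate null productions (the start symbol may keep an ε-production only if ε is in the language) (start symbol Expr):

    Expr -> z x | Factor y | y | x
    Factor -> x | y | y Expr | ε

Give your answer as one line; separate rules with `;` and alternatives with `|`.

Expr -> z x | Factor y | y | x; Factor -> x | y | y Expr

The nullable symbols are {Factor}.
ε ∉ L(G), so no ε-production is kept.
For each production, add variants omitting each subset of nullable occurrences: Expr → Factor y gives Factor y | y.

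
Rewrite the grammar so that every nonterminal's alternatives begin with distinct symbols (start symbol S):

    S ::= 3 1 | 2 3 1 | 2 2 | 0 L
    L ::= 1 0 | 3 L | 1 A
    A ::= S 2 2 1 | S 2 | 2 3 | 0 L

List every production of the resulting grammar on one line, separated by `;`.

S has alternatives sharing prefix '2': factor to S → 2 S' with S' → 3 1 | 2.
L has alternatives sharing prefix '1': factor to L → 1 L' with L' → 0 | A.
A has alternatives sharing prefix 'S 2': factor to A → S 2 A' with A' → 2 1 | ε.

S ::= 3 1 | 0 L | 2 S'; L ::= 3 L | 1 L'; A ::= 2 3 | 0 L | S 2 A'; S' ::= 3 1 | 2; L' ::= 0 | A; A' ::= 2 1 | ε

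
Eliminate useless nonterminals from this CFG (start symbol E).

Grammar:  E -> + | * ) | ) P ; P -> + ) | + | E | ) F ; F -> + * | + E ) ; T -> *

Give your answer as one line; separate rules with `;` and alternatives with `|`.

E -> + | * ) | ) P; P -> + ) | + | E | ) F; F -> + * | + E )

Generating nonterminals: {E, F, P, T}.
Reachable from E after that: {E, F, P}.
Removed useless symbols: {T} and every production mentioning them.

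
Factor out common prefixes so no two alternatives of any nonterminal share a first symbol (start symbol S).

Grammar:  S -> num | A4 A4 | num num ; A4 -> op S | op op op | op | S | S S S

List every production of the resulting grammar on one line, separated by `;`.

S has alternatives sharing prefix 'num': factor to S → num S' with S' → ε | num.
A4 has alternatives sharing prefix 'op': factor to A4 → op A4' with A4' → S | op op | ε.
A4 has alternatives sharing prefix 'S': factor to A4 → S A4'' with A4'' → ε | S S.

S -> A4 A4 | num S'; A4 -> op A4' | S A4''; S' -> ε | num; A4' -> S | op op | ε; A4'' -> ε | S S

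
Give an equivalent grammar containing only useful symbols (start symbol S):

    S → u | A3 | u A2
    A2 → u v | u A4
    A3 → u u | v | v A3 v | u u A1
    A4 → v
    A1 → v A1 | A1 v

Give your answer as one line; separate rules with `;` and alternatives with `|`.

S → u | A3 | u A2; A2 → u v | u A4; A3 → u u | v | v A3 v; A4 → v

Generating nonterminals: {A2, A3, A4, S}.
Reachable from S after that: {A2, A3, A4, S}.
Removed useless symbols: {A1} and every production mentioning them.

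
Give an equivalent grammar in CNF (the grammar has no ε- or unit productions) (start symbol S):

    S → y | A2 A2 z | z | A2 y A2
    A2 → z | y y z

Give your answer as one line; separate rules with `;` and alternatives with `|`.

Introduce a nonterminal for each terminal appearing in a rule of length ≥ 2: X1 → z, X2 → y.
Binarize each right-hand side of length ≥ 3 by chaining fresh nonterminals (Y1, Y2, …): affected rules were S → A2 A2 X1; S → A2 X2 A2; A2 → X2 X2 X1.

S → y | A2 Y1 | z | A2 Y2; A2 → z | X2 Y3; X1 → z; X2 → y; Y1 → A2 X1; Y2 → X2 A2; Y3 → X2 X1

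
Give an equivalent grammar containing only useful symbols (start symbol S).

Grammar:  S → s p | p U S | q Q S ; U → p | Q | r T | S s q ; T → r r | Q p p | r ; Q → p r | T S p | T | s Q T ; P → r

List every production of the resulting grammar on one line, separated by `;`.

Generating nonterminals: {P, Q, S, T, U}.
Reachable from S after that: {Q, S, T, U}.
Removed useless symbols: {P} and every production mentioning them.

S → s p | p U S | q Q S; U → p | Q | r T | S s q; T → r r | Q p p | r; Q → p r | T S p | T | s Q T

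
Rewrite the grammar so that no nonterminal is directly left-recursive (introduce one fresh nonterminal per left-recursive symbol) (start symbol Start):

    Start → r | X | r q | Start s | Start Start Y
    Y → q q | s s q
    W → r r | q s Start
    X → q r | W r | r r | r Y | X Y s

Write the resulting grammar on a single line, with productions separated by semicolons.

Start, X are directly left-recursive.
For Start: α = {s, Start Y}, β = {r, X, r q}. Rewrite as Start → β Start1 and Start1 → α Start1 | ε.
For X: α = {Y s}, β = {q r, W r, r r, r Y}. Rewrite as X → β X1 and X1 → α X1 | ε.

Start → r Start1 | X Start1 | r q Start1; Y → q q | s s q; W → r r | q s Start; X → q r X1 | W r X1 | r r X1 | r Y X1; Start1 → s Start1 | Start Y Start1 | epsilon; X1 → Y s X1 | epsilon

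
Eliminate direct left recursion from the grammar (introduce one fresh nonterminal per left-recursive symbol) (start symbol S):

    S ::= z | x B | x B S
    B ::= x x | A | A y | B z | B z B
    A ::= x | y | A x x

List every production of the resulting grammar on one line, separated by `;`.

Directly left-recursive nonterminals: B, A.
For B: α = {z, z B}, β = {x x, A, A y}. Rewrite as B → β B' and B' → α B' | ε.
For A: α = {x x}, β = {x, y}. Rewrite as A → β A' and A' → α A' | ε.

S ::= z | x B | x B S; B ::= x x B' | A B' | A y B'; A ::= x A' | y A'; B' ::= z B' | z B B' | ε; A' ::= x x A' | ε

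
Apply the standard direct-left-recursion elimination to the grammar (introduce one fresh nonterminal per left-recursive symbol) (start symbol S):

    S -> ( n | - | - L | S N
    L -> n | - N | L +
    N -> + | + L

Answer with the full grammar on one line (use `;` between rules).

S -> ( n S' | - S' | - L S'; L -> n L' | - N L'; N -> + | + L; S' -> N S' | ε; L' -> + L' | ε

Directly left-recursive nonterminals: S, L.
For S: α = {N}, β = {( n, -, - L}. Rewrite as S → β S' and S' → α S' | ε.
For L: α = {+}, β = {n, - N}. Rewrite as L → β L' and L' → α L' | ε.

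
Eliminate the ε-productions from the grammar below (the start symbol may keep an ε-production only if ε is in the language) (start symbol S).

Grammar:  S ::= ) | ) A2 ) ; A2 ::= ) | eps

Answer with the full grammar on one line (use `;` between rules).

Nullable set = {A2}.
ε ∉ L(G), so no ε-production is kept.
For each production, add variants omitting each subset of nullable occurrences: S → ) A2 ) gives ) A2 ) | ) ).

S ::= ) | ) A2 ) | ) ); A2 ::= )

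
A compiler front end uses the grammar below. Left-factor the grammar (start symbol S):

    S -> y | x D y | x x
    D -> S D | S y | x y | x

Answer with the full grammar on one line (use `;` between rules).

S -> y | x S'; D -> S D' | x D''; S' -> D y | x; D' -> D | y; D'' -> y | eps

S has alternatives sharing prefix 'x': factor to S → x S' with S' → D y | x.
D has alternatives sharing prefix 'S': factor to D → S D' with D' → D | y.
D has alternatives sharing prefix 'x': factor to D → x D'' with D'' → y | ε.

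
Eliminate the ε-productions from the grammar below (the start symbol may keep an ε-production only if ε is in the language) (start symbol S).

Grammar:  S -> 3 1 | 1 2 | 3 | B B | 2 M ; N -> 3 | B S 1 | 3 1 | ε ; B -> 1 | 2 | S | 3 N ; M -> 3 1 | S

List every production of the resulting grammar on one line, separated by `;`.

S -> 3 1 | 1 2 | 3 | B B | 2 M; N -> 3 | B S 1 | 3 1; B -> 1 | 2 | S | 3 N | 3; M -> 3 1 | S

Nullable nonterminals: {N}.
ε ∉ L(G), so no ε-production is kept.
Add the nullable-subset variants: B → 3 N gives 3 N | 3.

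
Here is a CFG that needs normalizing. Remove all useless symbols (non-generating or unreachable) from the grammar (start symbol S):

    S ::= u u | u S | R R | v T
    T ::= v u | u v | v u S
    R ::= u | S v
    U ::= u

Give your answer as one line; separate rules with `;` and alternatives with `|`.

Generating nonterminals: {R, S, T, U}.
Reachable from S after that: {R, S, T}.
Removed useless symbols: {U} and every production mentioning them.

S ::= u u | u S | R R | v T; T ::= v u | u v | v u S; R ::= u | S v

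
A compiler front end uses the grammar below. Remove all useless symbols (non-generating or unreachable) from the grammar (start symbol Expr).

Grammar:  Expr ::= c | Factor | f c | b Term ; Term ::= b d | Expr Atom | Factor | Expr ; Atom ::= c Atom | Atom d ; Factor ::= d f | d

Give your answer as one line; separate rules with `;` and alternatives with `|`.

Expr ::= c | Factor | f c | b Term; Term ::= b d | Factor | Expr; Factor ::= d f | d

Generating nonterminals: {Expr, Factor, Term}.
Reachable from Expr after that: {Expr, Factor, Term}.
Removed useless symbols: {Atom} and every production mentioning them.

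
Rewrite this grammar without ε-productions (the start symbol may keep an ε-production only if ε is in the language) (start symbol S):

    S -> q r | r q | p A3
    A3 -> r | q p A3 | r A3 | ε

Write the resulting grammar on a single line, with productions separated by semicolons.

S -> q r | r q | p A3 | p; A3 -> r | q p A3 | q p | r A3

The nullable symbols are {A3}.
ε ∉ L(G), so no ε-production is kept.
Expand every rule over subsets of its nullable positions: S → p A3 gives p A3 | p. A3 → q p A3 gives q p A3 | q p.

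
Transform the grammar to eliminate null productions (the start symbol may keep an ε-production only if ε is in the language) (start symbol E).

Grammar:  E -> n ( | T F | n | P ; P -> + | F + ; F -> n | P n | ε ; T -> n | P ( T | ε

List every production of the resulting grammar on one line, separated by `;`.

The nullable symbols are {E, F, T}.
ε ∈ L(G) since E is nullable, so keep E → ε.
For each production, add variants omitting each subset of nullable occurrences: E → T F gives T F | T | F. T → P ( T gives P ( T | P (.

E -> n ( | T F | T | F | n | P | ε; P -> + | F +; F -> n | P n; T -> n | P ( T | P (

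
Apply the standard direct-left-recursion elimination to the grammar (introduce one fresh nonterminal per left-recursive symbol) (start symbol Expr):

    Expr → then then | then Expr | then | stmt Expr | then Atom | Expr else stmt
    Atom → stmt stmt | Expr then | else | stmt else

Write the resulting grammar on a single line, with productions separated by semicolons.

Expr → then then Expr1 | then Expr Expr1 | then Expr1 | stmt Expr Expr1 | then Atom Expr1; Atom → stmt stmt | Expr then | else | stmt else; Expr1 → else stmt Expr1 | eps

Directly left-recursive nonterminal: Expr.
For Expr: α = {else stmt}, β = {then then, then Expr, then, stmt Expr, then Atom}. Rewrite as Expr → β Expr1 and Expr1 → α Expr1 | ε.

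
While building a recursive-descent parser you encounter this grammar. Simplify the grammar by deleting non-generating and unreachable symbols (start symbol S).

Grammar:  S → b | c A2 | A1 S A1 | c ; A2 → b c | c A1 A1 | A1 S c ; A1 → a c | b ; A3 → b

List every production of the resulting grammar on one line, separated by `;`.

S → b | c A2 | A1 S A1 | c; A2 → b c | c A1 A1 | A1 S c; A1 → a c | b

Generating nonterminals: {A1, A2, A3, S}.
Reachable from S after that: {A1, A2, S}.
Removed useless symbols: {A3} and every production mentioning them.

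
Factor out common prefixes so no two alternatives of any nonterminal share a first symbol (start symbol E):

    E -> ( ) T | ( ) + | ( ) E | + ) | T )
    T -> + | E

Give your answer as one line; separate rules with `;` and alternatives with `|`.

E has alternatives sharing prefix '( )': factor to E → ( ) E' with E' → T | + | E.

E -> + ) | T ) | ( ) E'; T -> + | E; E' -> T | + | E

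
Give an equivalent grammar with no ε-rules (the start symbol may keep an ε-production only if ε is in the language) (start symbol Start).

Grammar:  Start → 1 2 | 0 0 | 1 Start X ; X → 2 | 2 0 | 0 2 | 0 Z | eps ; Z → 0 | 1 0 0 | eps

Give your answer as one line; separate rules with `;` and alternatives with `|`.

Start → 1 2 | 0 0 | 1 Start X | 1 Start; X → 2 | 2 0 | 0 2 | 0 Z | 0; Z → 0 | 1 0 0

Nullable set = {X, Z}.
ε ∉ L(G), so no ε-production is kept.
Expand every rule over subsets of its nullable positions: Start → 1 Start X gives 1 Start X | 1 Start. X → 0 Z gives 0 Z | 0.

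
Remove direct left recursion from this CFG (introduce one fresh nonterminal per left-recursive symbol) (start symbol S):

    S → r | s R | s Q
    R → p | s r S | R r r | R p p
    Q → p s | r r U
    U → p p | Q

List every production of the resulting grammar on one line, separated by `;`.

S → r | s R | s Q; R → p R' | s r S R'; Q → p s | r r U; U → p p | Q; R' → r r R' | p p R' | ε

Directly left-recursive nonterminal: R.
For R: α = {r r, p p}, β = {p, s r S}. Rewrite as R → β R' and R' → α R' | ε.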